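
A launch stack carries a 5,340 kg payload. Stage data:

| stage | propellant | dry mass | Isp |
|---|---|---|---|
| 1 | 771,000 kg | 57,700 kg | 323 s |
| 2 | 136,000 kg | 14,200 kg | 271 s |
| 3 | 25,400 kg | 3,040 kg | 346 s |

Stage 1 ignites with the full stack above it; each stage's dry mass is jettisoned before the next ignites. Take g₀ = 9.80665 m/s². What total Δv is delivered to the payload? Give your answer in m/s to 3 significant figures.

Δv ≈ 12800 m/s

Ignition mass of stage 1 = 771,000+57,700 + 136,000+14,200 + 25,400+3,040 + 5,340 = 1,012,680 kg.
Stage 1: m₀ = 1,012,680 kg, m_f = 1,012,680 − 771,000 = 241,680 kg; Δv = 323×9.80665×ln(4.19) = 3167.5×1.4327 ≈ 4538 m/s.
Stage 2: m₀ = 183,980 kg, m_f = 183,980 − 136,000 = 47,980 kg; Δv = 271×9.80665×ln(3.835) = 2657.6×1.3440 ≈ 3572 m/s.
Stage 3: m₀ = 33,780 kg, m_f = 33,780 − 25,400 = 8,380 kg; Δv = 346×9.80665×ln(4.031) = 3393.1×1.3940 ≈ 4730 m/s.
Total Δv = 4538 + 3572 + 4730 = 12840 m/s.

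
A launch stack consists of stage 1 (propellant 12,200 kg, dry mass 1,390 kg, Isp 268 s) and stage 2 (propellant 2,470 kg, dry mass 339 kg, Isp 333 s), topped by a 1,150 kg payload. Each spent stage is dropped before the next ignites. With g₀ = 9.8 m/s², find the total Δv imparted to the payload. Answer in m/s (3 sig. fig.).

Ignition mass of stage 1 = 12,200+1,390 + 2,470+339 + 1,150 = 17,549 kg.
Stage 1: m₀ = 17,549 kg, m_f = 17,549 − 12,200 = 5,349 kg; Δv = 268×9.8×ln(3.281) = 2626.4×1.1881 ≈ 3120 m/s.
Stage 2: m₀ = 3,959 kg, m_f = 3,959 − 2,470 = 1,489 kg; Δv = 333×9.8×ln(2.659) = 3263.4×0.9779 ≈ 3191 m/s.
Total Δv = 3120 + 3191 = 6311 m/s.

Δv ≈ 6310 m/s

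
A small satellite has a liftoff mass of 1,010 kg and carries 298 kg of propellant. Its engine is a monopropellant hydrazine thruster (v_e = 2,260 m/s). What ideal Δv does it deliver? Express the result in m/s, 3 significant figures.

Δv ≈ 790 m/s

m_f = m₀ − m_prop = 1,010 − 298 = 712 kg.
Δv = v_e · ln(m₀/m_f) = 2260.0 × ln(1.419) = 2260.0 × 0.3496 ≈ 790.2 m/s.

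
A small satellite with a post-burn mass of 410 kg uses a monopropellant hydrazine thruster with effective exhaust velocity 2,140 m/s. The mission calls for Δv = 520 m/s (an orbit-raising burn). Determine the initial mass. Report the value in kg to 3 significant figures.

Using Δv = v_e ln(m₀/m_f): m₀/m_f = exp(Δv / v_e) = exp(520 / 2140.0) = exp(0.2430) = 1.2751.
m₀ = m_f × 1.2751 = 410 × 1.2751 = 522.791 kg.

initial mass ≈ 523 kg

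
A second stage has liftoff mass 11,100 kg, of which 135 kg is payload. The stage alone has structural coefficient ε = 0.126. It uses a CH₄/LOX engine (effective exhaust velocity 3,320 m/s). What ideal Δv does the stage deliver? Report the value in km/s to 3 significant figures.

Stage wet mass = m₀ − payload = 11,100 − 135 = 10,965 kg.
Stage dry mass = ε × stage wet mass = 0.126 × 10,965 = 1,381.59 kg.
Burnout mass m_f = stage dry + payload = 1,381.59 + 135 = 1,516.59 kg.
Δv = v_e · ln(11,100/1,516.59) = 3320.0 × ln(7.319) = 3320.0 × 1.9905 ≈ 6608 m/s.

Δv ≈ 6.61 km/s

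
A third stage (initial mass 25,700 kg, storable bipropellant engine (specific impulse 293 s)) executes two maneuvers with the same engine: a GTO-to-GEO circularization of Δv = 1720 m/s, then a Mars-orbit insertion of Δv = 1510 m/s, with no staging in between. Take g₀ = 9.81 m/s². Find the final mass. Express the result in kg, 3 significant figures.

v_e = Isp · g₀ = 293 × 9.81 = 2874.3 m/s.
After the first burn: m = 25700 × exp(−1720/2874.3) = 25700 × 0.54969 = 14,127 kg.
After the second burn: m = 14,127 × exp(−1510/2874.3) = 14,127 × 0.59135 = 8,354 kg.

final mass ≈ 8350 kg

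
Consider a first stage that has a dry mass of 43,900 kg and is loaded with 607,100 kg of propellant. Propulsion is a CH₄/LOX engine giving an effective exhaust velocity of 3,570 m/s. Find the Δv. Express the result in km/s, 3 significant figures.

Δv ≈ 9.63 km/s

m₀ = m_dry + m_prop = 43,900 + 607,100 = 651,000 kg.
From the ideal rocket equation, Δv = v_e · ln(m₀/m_f) = 3570.0 × ln(14.83) = 3570.0 × 2.6966 ≈ 9626.8 m/s.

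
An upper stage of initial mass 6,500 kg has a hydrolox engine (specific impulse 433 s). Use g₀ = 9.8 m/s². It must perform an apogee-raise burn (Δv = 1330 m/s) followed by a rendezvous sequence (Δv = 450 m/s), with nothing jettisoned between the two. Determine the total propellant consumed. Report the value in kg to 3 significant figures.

total propellant consumed ≈ 2230 kg

v_e = Isp · g₀ = 433 × 9.8 = 4243.4 m/s.
After the first burn: m = 6500 × exp(−1330/4243.4) = 6500 × 0.73094 = 4,751.11 kg.
After the second burn: m = 4,751.11 × exp(−450/4243.4) = 4,751.11 × 0.89938 = 4,273.05 kg.
Total propellant = m₀ − m_final = 6500 − 4,273.05 = 2,226.95 kg.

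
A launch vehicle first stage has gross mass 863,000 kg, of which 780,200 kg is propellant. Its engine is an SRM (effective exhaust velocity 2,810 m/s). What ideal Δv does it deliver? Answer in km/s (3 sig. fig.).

m_f = m₀ − m_prop = 863,000 − 780,200 = 82,800 kg.
Δv = v_e · ln(m₀/m_f) = 2810.0 × ln(10.42) = 2810.0 × 2.3440 ≈ 6586.6 m/s.

Δv ≈ 6.59 km/s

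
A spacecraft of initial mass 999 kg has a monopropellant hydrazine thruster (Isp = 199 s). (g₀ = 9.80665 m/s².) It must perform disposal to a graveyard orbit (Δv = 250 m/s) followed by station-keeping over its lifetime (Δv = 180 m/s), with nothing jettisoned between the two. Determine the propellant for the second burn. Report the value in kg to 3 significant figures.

v_e = Isp · g₀ = 199 × 9.80665 = 1951.5 m/s.
After the first burn: m = 999 × exp(−250/1951.5) = 999 × 0.87976 = 878.88 kg.
After the second burn: m = 878.88 × exp(−180/1951.5) = 878.88 × 0.91189 = 801.442 kg.
Second-burn propellant = 878.88 − 801.442 = 77.438 kg.

propellant for the second burn ≈ 77.4 kg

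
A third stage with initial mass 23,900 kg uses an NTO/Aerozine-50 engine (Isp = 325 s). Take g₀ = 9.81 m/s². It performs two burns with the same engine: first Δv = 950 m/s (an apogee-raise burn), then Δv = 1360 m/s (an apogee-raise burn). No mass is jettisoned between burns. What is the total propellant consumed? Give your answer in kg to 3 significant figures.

total propellant consumed ≈ 12300 kg

v_e = Isp · g₀ = 325 × 9.81 = 3188.2 m/s.
After the first burn: m = 23900 × exp(−950/3188.2) = 23900 × 0.74232 = 17,741.4 kg.
After the second burn: m = 17,741.4 × exp(−1360/3188.2) = 17,741.4 × 0.65275 = 11,580.7 kg.
Total propellant = m₀ − m_final = 23900 − 11,580.7 = 12,319.3 kg.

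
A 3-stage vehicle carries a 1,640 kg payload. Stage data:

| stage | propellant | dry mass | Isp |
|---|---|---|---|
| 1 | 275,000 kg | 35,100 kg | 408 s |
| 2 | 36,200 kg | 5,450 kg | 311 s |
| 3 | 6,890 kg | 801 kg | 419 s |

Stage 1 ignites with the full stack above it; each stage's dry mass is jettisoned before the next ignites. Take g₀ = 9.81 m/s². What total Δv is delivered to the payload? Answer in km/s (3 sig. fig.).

Δv ≈ 15.0 km/s

Ignition mass of stage 1 = 275,000+35,100 + 36,200+5,450 + 6,890+801 + 1,640 = 361,081 kg.
Stage 1: m₀ = 361,081 kg, m_f = 361,081 − 275,000 = 86,081 kg; Δv = 408×9.81×ln(4.195) = 4002.5×1.4338 ≈ 5739 m/s.
Stage 2: m₀ = 50,981 kg, m_f = 50,981 − 36,200 = 14,781 kg; Δv = 311×9.81×ln(3.449) = 3050.9×1.2381 ≈ 3777 m/s.
Stage 3: m₀ = 9,331 kg, m_f = 9,331 − 6,890 = 2,441 kg; Δv = 419×9.81×ln(3.823) = 4110.4×1.3409 ≈ 5512 m/s.
Total Δv = 5739 + 3777 + 5512 = 15028 m/s.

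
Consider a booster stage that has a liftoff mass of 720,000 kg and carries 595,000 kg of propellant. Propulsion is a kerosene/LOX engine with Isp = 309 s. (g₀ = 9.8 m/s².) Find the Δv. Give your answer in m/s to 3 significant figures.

v_e = Isp · g₀ = 309 × 9.8 = 3028.2 m/s.
m_f = m₀ − m_prop = 720,000 − 595,000 = 125,000 kg.
Rocket equation: Δv = v_e · ln(m₀/m_f) = 3028.2 × ln(5.76) = 3028.2 × 1.7509 ≈ 5302.2 m/s.

Δv ≈ 5300 m/s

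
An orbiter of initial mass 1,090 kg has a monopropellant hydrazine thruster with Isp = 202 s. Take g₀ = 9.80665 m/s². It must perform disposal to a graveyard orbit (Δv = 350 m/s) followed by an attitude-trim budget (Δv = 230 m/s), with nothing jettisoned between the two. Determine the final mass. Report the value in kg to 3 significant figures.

v_e = Isp · g₀ = 202 × 9.80665 = 1980.9 m/s.
After the first burn: m = 1090 × exp(−350/1980.9) = 1090 × 0.83804 = 913.464 kg.
After the second burn: m = 913.464 × exp(−230/1980.9) = 913.464 × 0.89038 = 813.33 kg.

final mass ≈ 813 kg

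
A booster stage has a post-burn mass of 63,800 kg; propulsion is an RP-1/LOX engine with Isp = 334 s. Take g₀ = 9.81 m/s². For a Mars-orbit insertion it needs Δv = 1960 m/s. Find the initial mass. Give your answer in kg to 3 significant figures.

v_e = Isp · g₀ = 334 × 9.81 = 3276.5 m/s.
m₀/m_f = exp(Δv / v_e) = exp(1960 / 3276.5) = exp(0.5982) = 1.8188.
m₀ = m_f × 1.8188 = 63,800 × 1.8188 = 116,039 kg.

initial mass ≈ 116000 kg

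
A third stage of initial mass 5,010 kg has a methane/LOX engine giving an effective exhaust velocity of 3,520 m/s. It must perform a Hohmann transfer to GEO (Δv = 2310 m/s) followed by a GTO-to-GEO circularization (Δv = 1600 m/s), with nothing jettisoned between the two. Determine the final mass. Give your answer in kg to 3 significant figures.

final mass ≈ 1650 kg

After the first burn: m = 5010 × exp(−2310/3520.0) = 5010 × 0.51879 = 2,599.14 kg.
After the second burn: m = 2,599.14 × exp(−1600/3520.0) = 2,599.14 × 0.63474 = 1,649.78 kg.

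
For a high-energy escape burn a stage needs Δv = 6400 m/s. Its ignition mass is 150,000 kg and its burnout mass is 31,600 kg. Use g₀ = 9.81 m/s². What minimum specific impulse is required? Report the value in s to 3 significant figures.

Isp ≈ 419 s

ln(m₀/m_f) = ln(150000/31600) = ln(4.747) = 1.5575.
From the ideal rocket equation, v_e = Δv / ln(m₀/m_f) = 6400 / 1.5575 = 4109.2 m/s.
Isp = v_e / g₀ = 4109.2 / 9.81 = 418.9 s.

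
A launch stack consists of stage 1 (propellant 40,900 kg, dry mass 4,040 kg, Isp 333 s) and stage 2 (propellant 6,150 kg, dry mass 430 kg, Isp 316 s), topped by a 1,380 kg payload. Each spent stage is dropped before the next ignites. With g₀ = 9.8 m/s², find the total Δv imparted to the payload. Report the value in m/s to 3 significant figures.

Δv ≈ 9430 m/s

Ignition mass of stage 1 = 40,900+4,040 + 6,150+430 + 1,380 = 52,900 kg.
Stage 1: m₀ = 52,900 kg, m_f = 52,900 − 40,900 = 12,000 kg; Δv = 333×9.8×ln(4.408) = 3263.4×1.4835 ≈ 4841 m/s.
Stage 2: m₀ = 7,960 kg, m_f = 7,960 − 6,150 = 1,810 kg; Δv = 316×9.8×ln(4.398) = 3096.8×1.4811 ≈ 4587 m/s.
Total Δv = 4841 + 4587 = 9428 m/s.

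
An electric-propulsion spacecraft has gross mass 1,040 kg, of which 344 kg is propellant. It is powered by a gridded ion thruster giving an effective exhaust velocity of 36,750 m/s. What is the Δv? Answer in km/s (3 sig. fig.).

Δv ≈ 14.8 km/s

m_f = m₀ − m_prop = 1,040 − 344 = 696 kg.
By the Tsiolkovsky rocket equation, Δv = v_e · ln(m₀/m_f) = 36750.0 × ln(1.494) = 36750.0 × 0.4016 ≈ 14759.8 m/s.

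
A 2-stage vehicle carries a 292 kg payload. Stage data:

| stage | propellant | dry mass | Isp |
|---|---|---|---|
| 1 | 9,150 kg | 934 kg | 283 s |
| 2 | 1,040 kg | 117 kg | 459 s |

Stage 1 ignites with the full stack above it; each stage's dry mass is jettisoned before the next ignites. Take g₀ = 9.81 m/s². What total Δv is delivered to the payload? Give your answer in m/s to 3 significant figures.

Δv ≈ 10100 m/s

Ignition mass of stage 1 = 9,150+934 + 1,040+117 + 292 = 11,533 kg.
Stage 1: m₀ = 11,533 kg, m_f = 11,533 − 9,150 = 2,383 kg; Δv = 283×9.81×ln(4.84) = 2776.2×1.5769 ≈ 4378 m/s.
Stage 2: m₀ = 1,449 kg, m_f = 1,449 − 1,040 = 409 kg; Δv = 459×9.81×ln(3.543) = 4502.8×1.2649 ≈ 5696 m/s.
Total Δv = 4378 + 5696 = 10074 m/s.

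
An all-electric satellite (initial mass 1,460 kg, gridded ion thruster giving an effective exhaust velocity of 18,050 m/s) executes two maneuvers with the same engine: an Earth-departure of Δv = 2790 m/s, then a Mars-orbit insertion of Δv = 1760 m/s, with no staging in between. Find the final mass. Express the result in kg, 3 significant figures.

After the first burn: m = 1460 × exp(−2790/18050.0) = 1460 × 0.85678 = 1,250.9 kg.
After the second burn: m = 1,250.9 × exp(−1760/18050.0) = 1,250.9 × 0.90710 = 1,134.69 kg.

final mass ≈ 1130 kg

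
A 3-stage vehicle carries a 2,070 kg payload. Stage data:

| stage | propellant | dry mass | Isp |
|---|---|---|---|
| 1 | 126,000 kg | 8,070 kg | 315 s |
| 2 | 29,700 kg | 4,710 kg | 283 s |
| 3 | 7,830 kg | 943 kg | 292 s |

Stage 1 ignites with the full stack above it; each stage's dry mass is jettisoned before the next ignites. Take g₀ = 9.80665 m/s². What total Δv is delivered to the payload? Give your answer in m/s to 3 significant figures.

Δv ≈ 10400 m/s

Ignition mass of stage 1 = 126,000+8,070 + 29,700+4,710 + 7,830+943 + 2,070 = 179,323 kg.
Stage 1: m₀ = 179,323 kg, m_f = 179,323 − 126,000 = 53,323 kg; Δv = 315×9.80665×ln(3.363) = 3089.1×1.2128 ≈ 3747 m/s.
Stage 2: m₀ = 45,253 kg, m_f = 45,253 − 29,700 = 15,553 kg; Δv = 283×9.80665×ln(2.91) = 2775.3×1.0680 ≈ 2964 m/s.
Stage 3: m₀ = 10,843 kg, m_f = 10,843 − 7,830 = 3,013 kg; Δv = 292×9.80665×ln(3.599) = 2863.5×1.2806 ≈ 3667 m/s.
Total Δv = 3747 + 2964 + 3667 = 10378 m/s.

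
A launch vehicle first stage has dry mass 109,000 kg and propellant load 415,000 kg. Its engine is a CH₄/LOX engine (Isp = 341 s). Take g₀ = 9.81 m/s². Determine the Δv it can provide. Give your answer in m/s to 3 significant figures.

Δv ≈ 5250 m/s

v_e = Isp · g₀ = 341 × 9.81 = 3345.2 m/s.
m₀ = m_dry + m_prop = 109,000 + 415,000 = 524,000 kg.
By the Tsiolkovsky rocket equation, Δv = v_e · ln(m₀/m_f) = 3345.2 × ln(4.807) = 3345.2 × 1.5701 ≈ 5252.5 m/s.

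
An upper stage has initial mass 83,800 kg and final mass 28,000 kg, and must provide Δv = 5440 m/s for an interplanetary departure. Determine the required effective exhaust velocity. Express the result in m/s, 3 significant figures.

ln(m₀/m_f) = ln(83800/28000) = ln(2.993) = 1.0962.
Using Δv = v_e ln(m₀/m_f): v_e = Δv / ln(m₀/m_f) = 5440 / 1.0962 = 4962.5 m/s.

v_e ≈ 4960 m/s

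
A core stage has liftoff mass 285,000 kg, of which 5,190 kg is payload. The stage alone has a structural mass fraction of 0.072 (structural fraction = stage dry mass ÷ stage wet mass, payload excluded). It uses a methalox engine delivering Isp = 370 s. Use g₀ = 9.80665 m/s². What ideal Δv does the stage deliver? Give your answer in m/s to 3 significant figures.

Stage wet mass = m₀ − payload = 285,000 − 5,190 = 279,810 kg.
Stage dry mass = ε × stage wet mass = 0.072 × 279,810 = 20,146.3 kg.
Burnout mass m_f = stage dry + payload = 20,146.3 + 5,190 = 25,336.3 kg.
v_e = Isp · g₀ = 370 × 9.80665 = 3628.5 m/s.
Using Δv = v_e ln(m₀/m_f): Δv = v_e · ln(285,000/25,336.3) = 3628.5 × ln(11.25) = 3628.5 × 2.4203 ≈ 8782 m/s.

Δv ≈ 8780 m/s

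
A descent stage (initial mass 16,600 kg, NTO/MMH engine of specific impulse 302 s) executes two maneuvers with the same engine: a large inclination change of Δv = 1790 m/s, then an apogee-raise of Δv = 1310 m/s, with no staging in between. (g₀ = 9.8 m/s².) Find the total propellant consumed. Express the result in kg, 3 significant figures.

v_e = Isp · g₀ = 302 × 9.8 = 2959.6 m/s.
After the first burn: m = 16600 × exp(−1790/2959.6) = 16600 × 0.54618 = 9,066.59 kg.
After the second burn: m = 9,066.59 × exp(−1310/2959.6) = 9,066.59 × 0.64235 = 5,823.92 kg.
Total propellant = m₀ − m_final = 16600 − 5,823.92 = 10,776.08 kg.

total propellant consumed ≈ 10800 kg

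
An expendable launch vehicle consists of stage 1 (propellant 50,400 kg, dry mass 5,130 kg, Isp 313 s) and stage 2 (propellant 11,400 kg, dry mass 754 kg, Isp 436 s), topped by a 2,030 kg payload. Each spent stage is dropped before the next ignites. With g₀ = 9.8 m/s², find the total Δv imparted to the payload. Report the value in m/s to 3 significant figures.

Ignition mass of stage 1 = 50,400+5,130 + 11,400+754 + 2,030 = 69,714 kg.
Stage 1: m₀ = 69,714 kg, m_f = 69,714 − 50,400 = 19,314 kg; Δv = 313×9.8×ln(3.61) = 3067.4×1.2836 ≈ 3937 m/s.
Stage 2: m₀ = 14,184 kg, m_f = 14,184 − 11,400 = 2,784 kg; Δv = 436×9.8×ln(5.095) = 4272.8×1.6282 ≈ 6957 m/s.
Total Δv = 3937 + 6957 = 10894 m/s.

Δv ≈ 10900 m/s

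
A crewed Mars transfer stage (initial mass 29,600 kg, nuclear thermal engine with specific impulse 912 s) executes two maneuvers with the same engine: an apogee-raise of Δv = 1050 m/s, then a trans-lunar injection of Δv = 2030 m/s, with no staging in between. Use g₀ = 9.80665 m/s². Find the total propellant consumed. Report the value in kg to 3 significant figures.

total propellant consumed ≈ 8620 kg

v_e = Isp · g₀ = 912 × 9.80665 = 8943.7 m/s.
After the first burn: m = 29600 × exp(−1050/8943.7) = 29600 × 0.88923 = 26,321.2 kg.
After the second burn: m = 26,321.2 × exp(−2030/8943.7) = 26,321.2 × 0.79694 = 20,976.4 kg.
Total propellant = m₀ − m_final = 29600 − 20,976.4 = 8,623.6 kg.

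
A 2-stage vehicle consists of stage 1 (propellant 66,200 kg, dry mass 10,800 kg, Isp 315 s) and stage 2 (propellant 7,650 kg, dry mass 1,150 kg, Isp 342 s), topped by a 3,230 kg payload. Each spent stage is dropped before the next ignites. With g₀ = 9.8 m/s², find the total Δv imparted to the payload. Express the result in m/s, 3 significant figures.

Δv ≈ 7590 m/s

Ignition mass of stage 1 = 66,200+10,800 + 7,650+1,150 + 3,230 = 89,030 kg.
Stage 1: m₀ = 89,030 kg, m_f = 89,030 − 66,200 = 22,830 kg; Δv = 315×9.8×ln(3.9) = 3087.0×1.3609 ≈ 4201 m/s.
Stage 2: m₀ = 12,030 kg, m_f = 12,030 − 7,650 = 4,380 kg; Δv = 342×9.8×ln(2.747) = 3351.6×1.0104 ≈ 3386 m/s.
Total Δv = 4201 + 3386 = 7587 m/s.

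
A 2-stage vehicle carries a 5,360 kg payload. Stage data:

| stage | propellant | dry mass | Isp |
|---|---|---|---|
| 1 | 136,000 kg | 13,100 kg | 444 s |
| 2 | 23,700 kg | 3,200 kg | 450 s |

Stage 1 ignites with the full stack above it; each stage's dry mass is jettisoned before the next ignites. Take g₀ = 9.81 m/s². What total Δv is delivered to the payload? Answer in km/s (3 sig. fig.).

Δv ≈ 11.9 km/s

Ignition mass of stage 1 = 136,000+13,100 + 23,700+3,200 + 5,360 = 181,360 kg.
Stage 1: m₀ = 181,360 kg, m_f = 181,360 − 136,000 = 45,360 kg; Δv = 444×9.81×ln(3.998) = 4355.6×1.3859 ≈ 6036 m/s.
Stage 2: m₀ = 32,260 kg, m_f = 32,260 − 23,700 = 8,560 kg; Δv = 450×9.81×ln(3.769) = 4414.5×1.3267 ≈ 5857 m/s.
Total Δv = 6036 + 5857 = 11893 m/s.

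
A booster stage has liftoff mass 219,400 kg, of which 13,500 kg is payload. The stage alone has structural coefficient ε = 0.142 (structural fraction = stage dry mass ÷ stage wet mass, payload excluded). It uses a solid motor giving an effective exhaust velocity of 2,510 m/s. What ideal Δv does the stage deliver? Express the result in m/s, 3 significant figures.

Stage wet mass = m₀ − payload = 219,400 − 13,500 = 205,900 kg.
Stage dry mass = ε × stage wet mass = 0.142 × 205,900 = 29,237.8 kg.
Burnout mass m_f = stage dry + payload = 29,237.8 + 13,500 = 42,737.8 kg.
Δv = v_e · ln(219,400/42,737.8) = 2510.0 × ln(5.134) = 2510.0 × 1.6358 ≈ 4106 m/s.

Δv ≈ 4110 m/s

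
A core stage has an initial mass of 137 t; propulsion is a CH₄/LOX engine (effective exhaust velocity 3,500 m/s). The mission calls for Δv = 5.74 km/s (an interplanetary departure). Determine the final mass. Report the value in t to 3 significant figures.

By the Tsiolkovsky rocket equation, m₀/m_f = exp(Δv / v_e) = exp(5740 / 3500.0) = exp(1.6400) = 5.1552.
m_f = m₀ / 5.1552 = 137 / 5.1552 = 26.5751 t.

final mass ≈ 26.6 t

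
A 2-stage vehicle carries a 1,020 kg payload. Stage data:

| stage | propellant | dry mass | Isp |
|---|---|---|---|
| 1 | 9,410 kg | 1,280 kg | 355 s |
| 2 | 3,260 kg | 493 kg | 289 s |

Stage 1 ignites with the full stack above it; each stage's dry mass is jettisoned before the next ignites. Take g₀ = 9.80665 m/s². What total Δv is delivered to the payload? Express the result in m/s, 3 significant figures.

Δv ≈ 6520 m/s

Ignition mass of stage 1 = 9,410+1,280 + 3,260+493 + 1,020 = 15,463 kg.
Stage 1: m₀ = 15,463 kg, m_f = 15,463 − 9,410 = 6,053 kg; Δv = 355×9.80665×ln(2.555) = 3481.4×0.9379 ≈ 3265 m/s.
Stage 2: m₀ = 4,773 kg, m_f = 4,773 − 3,260 = 1,513 kg; Δv = 289×9.80665×ln(3.155) = 2834.1×1.1489 ≈ 3256 m/s.
Total Δv = 3265 + 3256 = 6521 m/s.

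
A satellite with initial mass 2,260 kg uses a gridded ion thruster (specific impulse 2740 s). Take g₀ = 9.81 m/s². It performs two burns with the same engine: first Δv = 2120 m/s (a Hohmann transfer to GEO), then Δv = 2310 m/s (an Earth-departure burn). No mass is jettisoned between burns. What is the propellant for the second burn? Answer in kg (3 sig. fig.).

v_e = Isp · g₀ = 2740 × 9.81 = 26879.4 m/s.
After the first burn: m = 2260 × exp(−2120/26879.4) = 2260 × 0.92416 = 2,088.6 kg.
After the second burn: m = 2,088.6 × exp(−2310/26879.4) = 2,088.6 × 0.91765 = 1,916.6 kg.
Second-burn propellant = 2,088.6 − 1,916.6 = 172 kg.

propellant for the second burn ≈ 172 kg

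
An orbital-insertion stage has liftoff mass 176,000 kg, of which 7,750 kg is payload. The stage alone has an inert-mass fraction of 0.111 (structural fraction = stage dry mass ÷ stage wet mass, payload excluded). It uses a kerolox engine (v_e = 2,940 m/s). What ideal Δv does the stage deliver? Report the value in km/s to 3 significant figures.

Δv ≈ 5.57 km/s

Stage wet mass = m₀ − payload = 176,000 − 7,750 = 168,250 kg.
Stage dry mass = ε × stage wet mass = 0.111 × 168,250 = 18,675.8 kg.
Burnout mass m_f = stage dry + payload = 18,675.8 + 7,750 = 26,425.8 kg.
By the Tsiolkovsky rocket equation, Δv = v_e · ln(176,000/26,425.8) = 2940.0 × ln(6.66) = 2940.0 × 1.8961 ≈ 5575 m/s.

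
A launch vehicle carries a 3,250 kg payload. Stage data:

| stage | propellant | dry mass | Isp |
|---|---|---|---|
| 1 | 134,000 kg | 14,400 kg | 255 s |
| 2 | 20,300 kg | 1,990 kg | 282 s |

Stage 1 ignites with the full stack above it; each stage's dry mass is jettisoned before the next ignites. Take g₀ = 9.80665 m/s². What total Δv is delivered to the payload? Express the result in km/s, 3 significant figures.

Δv ≈ 8.06 km/s

Ignition mass of stage 1 = 134,000+14,400 + 20,300+1,990 + 3,250 = 173,940 kg.
Stage 1: m₀ = 173,940 kg, m_f = 173,940 − 134,000 = 39,940 kg; Δv = 255×9.80665×ln(4.355) = 2500.7×1.4713 ≈ 3679 m/s.
Stage 2: m₀ = 25,540 kg, m_f = 25,540 − 20,300 = 5,240 kg; Δv = 282×9.80665×ln(4.874) = 2765.5×1.5839 ≈ 4380 m/s.
Total Δv = 3679 + 4380 = 8059 m/s.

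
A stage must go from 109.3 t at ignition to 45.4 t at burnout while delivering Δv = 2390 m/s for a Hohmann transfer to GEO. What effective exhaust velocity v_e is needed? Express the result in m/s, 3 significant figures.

v_e ≈ 2720 m/s

ln(m₀/m_f) = ln(109300/45400) = ln(2.407) = 0.8786.
Using Δv = v_e ln(m₀/m_f): v_e = Δv / ln(m₀/m_f) = 2390 / 0.8786 = 2720.3 m/s.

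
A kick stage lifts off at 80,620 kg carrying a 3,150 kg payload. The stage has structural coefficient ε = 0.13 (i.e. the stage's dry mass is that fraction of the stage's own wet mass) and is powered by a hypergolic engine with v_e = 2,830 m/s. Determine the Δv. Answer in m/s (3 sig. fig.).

Stage wet mass = m₀ − payload = 80,620 − 3,150 = 77,470 kg.
Stage dry mass = ε × stage wet mass = 0.13 × 77,470 = 10,071.1 kg.
Burnout mass m_f = stage dry + payload = 10,071.1 + 3,150 = 13,221.1 kg.
Δv = v_e · ln(80,620/13,221.1) = 2830.0 × ln(6.098) = 2830.0 × 1.8079 ≈ 5116 m/s.

Δv ≈ 5120 m/s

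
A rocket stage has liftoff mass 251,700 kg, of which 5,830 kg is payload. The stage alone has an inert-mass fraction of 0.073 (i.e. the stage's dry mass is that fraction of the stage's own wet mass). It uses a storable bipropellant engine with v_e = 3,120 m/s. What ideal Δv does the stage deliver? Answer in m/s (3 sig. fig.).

Stage wet mass = m₀ − payload = 251,700 − 5,830 = 245,870 kg.
Stage dry mass = ε × stage wet mass = 0.073 × 245,870 = 17,948.5 kg.
Burnout mass m_f = stage dry + payload = 17,948.5 + 5,830 = 23,778.5 kg.
By the Tsiolkovsky rocket equation, Δv = v_e · ln(251,700/23,778.5) = 3120.0 × ln(10.59) = 3120.0 × 2.3595 ≈ 7362 m/s.

Δv ≈ 7360 m/s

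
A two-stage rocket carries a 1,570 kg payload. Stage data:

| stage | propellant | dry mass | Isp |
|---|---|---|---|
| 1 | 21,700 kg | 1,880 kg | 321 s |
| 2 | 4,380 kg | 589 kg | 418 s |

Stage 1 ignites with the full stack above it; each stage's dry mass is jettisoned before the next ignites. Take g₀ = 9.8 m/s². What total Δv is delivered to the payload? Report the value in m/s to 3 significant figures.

Δv ≈ 8550 m/s

Ignition mass of stage 1 = 21,700+1,880 + 4,380+589 + 1,570 = 30,119 kg.
Stage 1: m₀ = 30,119 kg, m_f = 30,119 − 21,700 = 8,419 kg; Δv = 321×9.8×ln(3.578) = 3145.8×1.2747 ≈ 4010 m/s.
Stage 2: m₀ = 6,539 kg, m_f = 6,539 − 4,380 = 2,159 kg; Δv = 418×9.8×ln(3.029) = 4096.4×1.1081 ≈ 4539 m/s.
Total Δv = 4010 + 4539 = 8549 m/s.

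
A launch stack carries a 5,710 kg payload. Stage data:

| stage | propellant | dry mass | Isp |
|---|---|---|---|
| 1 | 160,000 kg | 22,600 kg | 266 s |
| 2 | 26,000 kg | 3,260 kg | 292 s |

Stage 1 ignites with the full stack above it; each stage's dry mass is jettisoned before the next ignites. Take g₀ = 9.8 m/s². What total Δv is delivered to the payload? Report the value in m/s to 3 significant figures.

Ignition mass of stage 1 = 160,000+22,600 + 26,000+3,260 + 5,710 = 217,570 kg.
Stage 1: m₀ = 217,570 kg, m_f = 217,570 − 160,000 = 57,570 kg; Δv = 266×9.8×ln(3.779) = 2606.8×1.3295 ≈ 3466 m/s.
Stage 2: m₀ = 34,970 kg, m_f = 34,970 − 26,000 = 8,970 kg; Δv = 292×9.8×ln(3.899) = 2861.6×1.3606 ≈ 3894 m/s.
Total Δv = 3466 + 3894 = 7360 m/s.

Δv ≈ 7360 m/s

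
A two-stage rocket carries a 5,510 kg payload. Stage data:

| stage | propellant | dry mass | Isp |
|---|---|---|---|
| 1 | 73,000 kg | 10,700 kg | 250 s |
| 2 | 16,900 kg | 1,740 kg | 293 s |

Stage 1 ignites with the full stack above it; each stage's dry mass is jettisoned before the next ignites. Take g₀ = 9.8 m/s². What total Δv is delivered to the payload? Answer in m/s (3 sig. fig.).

Ignition mass of stage 1 = 73,000+10,700 + 16,900+1,740 + 5,510 = 107,850 kg.
Stage 1: m₀ = 107,850 kg, m_f = 107,850 − 73,000 = 34,850 kg; Δv = 250×9.8×ln(3.095) = 2450.0×1.1297 ≈ 2768 m/s.
Stage 2: m₀ = 24,150 kg, m_f = 24,150 − 16,900 = 7,250 kg; Δv = 293×9.8×ln(3.331) = 2871.4×1.2033 ≈ 3455 m/s.
Total Δv = 2768 + 3455 = 6223 m/s.

Δv ≈ 6220 m/s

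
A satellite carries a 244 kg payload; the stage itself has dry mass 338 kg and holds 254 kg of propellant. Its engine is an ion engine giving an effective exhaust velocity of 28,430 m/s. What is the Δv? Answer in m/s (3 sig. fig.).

Δv ≈ 10300 m/s

m₀ = payload + dry + propellant = 244 + 338 + 254 = 836 kg.
m_f = payload + dry = 244 + 338 = 582 kg.
From the ideal rocket equation, Δv = v_e · ln(m₀/m_f) = 28430.0 × ln(1.436) = 28430.0 × 0.3622 ≈ 10296.2 m/s.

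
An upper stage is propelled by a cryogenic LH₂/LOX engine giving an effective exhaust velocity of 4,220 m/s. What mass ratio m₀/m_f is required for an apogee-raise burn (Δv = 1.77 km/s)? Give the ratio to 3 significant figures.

mass ratio ≈ 1.52

Using Δv = v_e ln(m₀/m_f): m₀/m_f = exp(Δv / v_e) = exp(1770 / 4220.0) = exp(0.4194) = 1.5211.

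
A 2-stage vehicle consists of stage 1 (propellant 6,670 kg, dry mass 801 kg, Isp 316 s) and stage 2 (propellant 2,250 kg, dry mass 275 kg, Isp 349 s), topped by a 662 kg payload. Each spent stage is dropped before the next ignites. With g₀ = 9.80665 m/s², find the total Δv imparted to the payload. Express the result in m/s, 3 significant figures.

Ignition mass of stage 1 = 6,670+801 + 2,250+275 + 662 = 10,658 kg.
Stage 1: m₀ = 10,658 kg, m_f = 10,658 − 6,670 = 3,988 kg; Δv = 316×9.80665×ln(2.673) = 3098.9×0.9830 ≈ 3046 m/s.
Stage 2: m₀ = 3,187 kg, m_f = 3,187 − 2,250 = 937 kg; Δv = 349×9.80665×ln(3.401) = 3422.5×1.2242 ≈ 4190 m/s.
Total Δv = 3046 + 4190 = 7236 m/s.

Δv ≈ 7240 m/s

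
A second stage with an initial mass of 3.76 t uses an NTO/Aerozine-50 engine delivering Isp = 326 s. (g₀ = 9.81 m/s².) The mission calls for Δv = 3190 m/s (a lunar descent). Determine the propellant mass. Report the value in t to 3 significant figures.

propellant mass ≈ 2.37 t

v_e = Isp · g₀ = 326 × 9.81 = 3198.1 m/s.
From the ideal rocket equation, m₀/m_f = exp(Δv / v_e) = exp(3190 / 3198.1) = exp(0.9975) = 2.7114.
m_f = 3.76 / 2.7114 = 1.38674 t, so propellant = m₀ − m_f = 3.76 − 1.38674 = 2.37326 t.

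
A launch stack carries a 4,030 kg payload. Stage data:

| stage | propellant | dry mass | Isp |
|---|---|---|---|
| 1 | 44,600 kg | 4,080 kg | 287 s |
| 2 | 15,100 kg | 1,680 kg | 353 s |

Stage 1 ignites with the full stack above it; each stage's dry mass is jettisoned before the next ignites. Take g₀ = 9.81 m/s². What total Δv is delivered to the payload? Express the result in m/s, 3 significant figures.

Δv ≈ 7370 m/s

Ignition mass of stage 1 = 44,600+4,080 + 15,100+1,680 + 4,030 = 69,490 kg.
Stage 1: m₀ = 69,490 kg, m_f = 69,490 − 44,600 = 24,890 kg; Δv = 287×9.81×ln(2.792) = 2815.5×1.0267 ≈ 2891 m/s.
Stage 2: m₀ = 20,810 kg, m_f = 20,810 − 15,100 = 5,710 kg; Δv = 353×9.81×ln(3.644) = 3462.9×1.2932 ≈ 4478 m/s.
Total Δv = 2891 + 4478 = 7369 m/s.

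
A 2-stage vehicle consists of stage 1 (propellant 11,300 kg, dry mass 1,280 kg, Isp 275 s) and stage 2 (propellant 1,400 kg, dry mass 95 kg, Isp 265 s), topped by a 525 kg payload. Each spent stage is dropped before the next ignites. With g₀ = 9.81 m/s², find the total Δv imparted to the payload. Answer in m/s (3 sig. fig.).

Δv ≈ 7080 m/s

Ignition mass of stage 1 = 11,300+1,280 + 1,400+95 + 525 = 14,600 kg.
Stage 1: m₀ = 14,600 kg, m_f = 14,600 − 11,300 = 3,300 kg; Δv = 275×9.81×ln(4.424) = 2697.8×1.4871 ≈ 4012 m/s.
Stage 2: m₀ = 2,020 kg, m_f = 2,020 − 1,400 = 620 kg; Δv = 265×9.81×ln(3.258) = 2599.7×1.1811 ≈ 3071 m/s.
Total Δv = 4012 + 3071 = 7083 m/s.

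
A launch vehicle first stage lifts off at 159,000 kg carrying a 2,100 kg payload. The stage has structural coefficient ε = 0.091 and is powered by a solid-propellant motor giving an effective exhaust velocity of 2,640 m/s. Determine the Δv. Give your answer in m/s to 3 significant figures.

Stage wet mass = m₀ − payload = 159,000 − 2,100 = 156,900 kg.
Stage dry mass = ε × stage wet mass = 0.091 × 156,900 = 14,277.9 kg.
Burnout mass m_f = stage dry + payload = 14,277.9 + 2,100 = 16,377.9 kg.
Rocket equation: Δv = v_e · ln(159,000/16,377.9) = 2640.0 × ln(9.708) = 2640.0 × 2.2730 ≈ 6001 m/s.

Δv ≈ 6000 m/s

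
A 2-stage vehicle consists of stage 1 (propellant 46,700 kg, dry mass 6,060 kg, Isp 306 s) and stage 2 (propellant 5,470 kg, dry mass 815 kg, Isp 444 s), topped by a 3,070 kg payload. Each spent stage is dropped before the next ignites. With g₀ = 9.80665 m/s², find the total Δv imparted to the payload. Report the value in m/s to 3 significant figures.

Ignition mass of stage 1 = 46,700+6,060 + 5,470+815 + 3,070 = 62,115 kg.
Stage 1: m₀ = 62,115 kg, m_f = 62,115 − 46,700 = 15,415 kg; Δv = 306×9.80665×ln(4.03) = 3000.8×1.3936 ≈ 4182 m/s.
Stage 2: m₀ = 9,355 kg, m_f = 9,355 − 5,470 = 3,885 kg; Δv = 444×9.80665×ln(2.408) = 4354.2×0.8788 ≈ 3826 m/s.
Total Δv = 4182 + 3826 = 8008 m/s.

Δv ≈ 8010 m/s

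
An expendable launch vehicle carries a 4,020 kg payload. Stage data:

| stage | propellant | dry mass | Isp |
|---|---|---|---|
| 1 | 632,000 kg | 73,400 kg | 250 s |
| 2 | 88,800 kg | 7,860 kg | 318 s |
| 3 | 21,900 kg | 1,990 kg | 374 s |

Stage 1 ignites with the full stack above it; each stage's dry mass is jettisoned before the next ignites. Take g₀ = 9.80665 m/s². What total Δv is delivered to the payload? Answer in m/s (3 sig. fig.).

Ignition mass of stage 1 = 632,000+73,400 + 88,800+7,860 + 21,900+1,990 + 4,020 = 829,970 kg.
Stage 1: m₀ = 829,970 kg, m_f = 829,970 − 632,000 = 197,970 kg; Δv = 250×9.80665×ln(4.192) = 2451.7×1.4333 ≈ 3514 m/s.
Stage 2: m₀ = 124,570 kg, m_f = 124,570 − 88,800 = 35,770 kg; Δv = 318×9.80665×ln(3.483) = 3118.5×1.2478 ≈ 3891 m/s.
Stage 3: m₀ = 27,910 kg, m_f = 27,910 − 21,900 = 6,010 kg; Δv = 374×9.80665×ln(4.644) = 3667.7×1.5356 ≈ 5632 m/s.
Total Δv = 3514 + 3891 + 5632 = 13037 m/s.

Δv ≈ 13000 m/s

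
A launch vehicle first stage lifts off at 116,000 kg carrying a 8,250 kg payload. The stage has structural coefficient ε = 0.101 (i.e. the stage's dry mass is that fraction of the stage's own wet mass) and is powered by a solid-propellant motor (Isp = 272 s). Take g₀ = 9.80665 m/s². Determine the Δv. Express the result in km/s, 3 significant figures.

Stage wet mass = m₀ − payload = 116,000 − 8,250 = 107,750 kg.
Stage dry mass = ε × stage wet mass = 0.101 × 107,750 = 10,882.8 kg.
Burnout mass m_f = stage dry + payload = 10,882.8 + 8,250 = 19,132.8 kg.
v_e = Isp · g₀ = 272 × 9.80665 = 2667.4 m/s.
Δv = v_e · ln(116,000/19,132.8) = 2667.4 × ln(6.063) = 2667.4 × 1.8022 ≈ 4807 m/s.

Δv ≈ 4.81 km/s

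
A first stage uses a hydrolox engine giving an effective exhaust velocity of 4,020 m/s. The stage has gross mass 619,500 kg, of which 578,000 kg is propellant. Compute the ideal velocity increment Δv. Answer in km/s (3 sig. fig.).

m_f = m₀ − m_prop = 619,500 − 578,000 = 41,500 kg.
From the ideal rocket equation, Δv = v_e · ln(m₀/m_f) = 4020.0 × ln(14.93) = 4020.0 × 2.7032 ≈ 10866.9 m/s.

Δv ≈ 10.9 km/s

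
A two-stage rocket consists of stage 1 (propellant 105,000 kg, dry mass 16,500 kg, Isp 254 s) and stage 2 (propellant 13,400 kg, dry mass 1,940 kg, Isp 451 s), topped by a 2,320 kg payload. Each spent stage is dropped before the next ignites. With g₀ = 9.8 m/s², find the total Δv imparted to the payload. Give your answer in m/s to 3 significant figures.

Δv ≈ 9780 m/s

Ignition mass of stage 1 = 105,000+16,500 + 13,400+1,940 + 2,320 = 139,160 kg.
Stage 1: m₀ = 139,160 kg, m_f = 139,160 − 105,000 = 34,160 kg; Δv = 254×9.8×ln(4.074) = 2489.2×1.4046 ≈ 3496 m/s.
Stage 2: m₀ = 17,660 kg, m_f = 17,660 − 13,400 = 4,260 kg; Δv = 451×9.8×ln(4.146) = 4419.8×1.4220 ≈ 6285 m/s.
Total Δv = 3496 + 6285 = 9781 m/s.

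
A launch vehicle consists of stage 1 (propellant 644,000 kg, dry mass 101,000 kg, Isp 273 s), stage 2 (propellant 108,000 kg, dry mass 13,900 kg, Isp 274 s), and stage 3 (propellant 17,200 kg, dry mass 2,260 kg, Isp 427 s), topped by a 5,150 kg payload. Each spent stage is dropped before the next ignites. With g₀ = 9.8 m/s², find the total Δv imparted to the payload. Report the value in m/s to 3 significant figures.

Δv ≈ 12000 m/s

Ignition mass of stage 1 = 644,000+101,000 + 108,000+13,900 + 17,200+2,260 + 5,150 = 891,510 kg.
Stage 1: m₀ = 891,510 kg, m_f = 891,510 − 644,000 = 247,510 kg; Δv = 273×9.8×ln(3.602) = 2675.4×1.2815 ≈ 3428 m/s.
Stage 2: m₀ = 146,510 kg, m_f = 146,510 − 108,000 = 38,510 kg; Δv = 274×9.8×ln(3.804) = 2685.2×1.3362 ≈ 3588 m/s.
Stage 3: m₀ = 24,610 kg, m_f = 24,610 − 17,200 = 7,410 kg; Δv = 427×9.8×ln(3.321) = 4184.6×1.2003 ≈ 5023 m/s.
Total Δv = 3428 + 3588 + 5023 = 12039 m/s.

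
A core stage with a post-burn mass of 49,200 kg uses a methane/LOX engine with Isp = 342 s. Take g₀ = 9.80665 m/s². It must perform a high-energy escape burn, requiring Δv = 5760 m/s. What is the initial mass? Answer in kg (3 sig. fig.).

v_e = Isp · g₀ = 342 × 9.80665 = 3353.9 m/s.
By the Tsiolkovsky rocket equation, m₀/m_f = exp(Δv / v_e) = exp(5760 / 3353.9) = exp(1.7174) = 5.5701.
m₀ = m_f × 5.5701 = 49,200 × 5.5701 = 274,049 kg.

initial mass ≈ 274000 kg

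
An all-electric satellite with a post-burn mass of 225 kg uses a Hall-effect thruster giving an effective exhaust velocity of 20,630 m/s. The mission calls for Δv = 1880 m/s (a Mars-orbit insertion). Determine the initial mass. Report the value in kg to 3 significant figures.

initial mass ≈ 246 kg

Using Δv = v_e ln(m₀/m_f): m₀/m_f = exp(Δv / v_e) = exp(1880 / 20630.0) = exp(0.0911) = 1.0954.
m₀ = m_f × 1.0954 = 225 × 1.0954 = 246.465 kg.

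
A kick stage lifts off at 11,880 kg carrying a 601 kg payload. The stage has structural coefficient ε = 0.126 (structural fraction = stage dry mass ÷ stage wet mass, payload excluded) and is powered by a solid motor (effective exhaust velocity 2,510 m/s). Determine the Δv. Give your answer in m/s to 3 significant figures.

Δv ≈ 4440 m/s

Stage wet mass = m₀ − payload = 11,880 − 601 = 11,279 kg.
Stage dry mass = ε × stage wet mass = 0.126 × 11,279 = 1,421.15 kg.
Burnout mass m_f = stage dry + payload = 1,421.15 + 601 = 2,022.15 kg.
Δv = v_e · ln(11,880/2,022.15) = 2510.0 × ln(5.875) = 2510.0 × 1.7707 ≈ 4444 m/s.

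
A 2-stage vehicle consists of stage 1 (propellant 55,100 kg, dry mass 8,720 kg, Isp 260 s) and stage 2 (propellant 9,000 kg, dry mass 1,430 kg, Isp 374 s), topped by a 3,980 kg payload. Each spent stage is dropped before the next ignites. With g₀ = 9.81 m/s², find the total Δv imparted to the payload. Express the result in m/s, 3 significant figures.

Ignition mass of stage 1 = 55,100+8,720 + 9,000+1,430 + 3,980 = 78,230 kg.
Stage 1: m₀ = 78,230 kg, m_f = 78,230 − 55,100 = 23,130 kg; Δv = 260×9.81×ln(3.382) = 2550.6×1.2185 ≈ 3108 m/s.
Stage 2: m₀ = 14,410 kg, m_f = 14,410 − 9,000 = 5,410 kg; Δv = 374×9.81×ln(2.664) = 3668.9×0.9797 ≈ 3594 m/s.
Total Δv = 3108 + 3594 = 6702 m/s.

Δv ≈ 6700 m/s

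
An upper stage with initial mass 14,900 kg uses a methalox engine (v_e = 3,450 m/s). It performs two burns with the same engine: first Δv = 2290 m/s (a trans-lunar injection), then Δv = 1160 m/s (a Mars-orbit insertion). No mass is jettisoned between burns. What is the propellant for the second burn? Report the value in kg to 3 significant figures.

After the first burn: m = 14900 × exp(−2290/3450.0) = 14900 × 0.51491 = 7,672.16 kg.
After the second burn: m = 7,672.16 × exp(−1160/3450.0) = 7,672.16 × 0.71446 = 5,481.45 kg.
Second-burn propellant = 7,672.16 − 5,481.45 = 2,190.71 kg.

propellant for the second burn ≈ 2190 kg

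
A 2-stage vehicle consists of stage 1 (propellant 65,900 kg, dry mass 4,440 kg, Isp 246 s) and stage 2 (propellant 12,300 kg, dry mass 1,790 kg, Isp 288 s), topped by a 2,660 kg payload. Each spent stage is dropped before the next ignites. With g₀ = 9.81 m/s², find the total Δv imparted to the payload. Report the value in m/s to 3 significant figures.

Ignition mass of stage 1 = 65,900+4,440 + 12,300+1,790 + 2,660 = 87,090 kg.
Stage 1: m₀ = 87,090 kg, m_f = 87,090 − 65,900 = 21,190 kg; Δv = 246×9.81×ln(4.11) = 2413.3×1.4134 ≈ 3411 m/s.
Stage 2: m₀ = 16,750 kg, m_f = 16,750 − 12,300 = 4,450 kg; Δv = 288×9.81×ln(3.764) = 2825.3×1.3255 ≈ 3745 m/s.
Total Δv = 3411 + 3745 = 7156 m/s.

Δv ≈ 7160 m/s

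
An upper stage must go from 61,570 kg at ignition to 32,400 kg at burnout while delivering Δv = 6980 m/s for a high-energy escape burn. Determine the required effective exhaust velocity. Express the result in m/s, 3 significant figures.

ln(m₀/m_f) = ln(61570/32400) = ln(1.9) = 0.6420.
v_e = Δv / ln(m₀/m_f) = 6980 / 0.6420 = 10872.0 m/s.

v_e ≈ 10900 m/s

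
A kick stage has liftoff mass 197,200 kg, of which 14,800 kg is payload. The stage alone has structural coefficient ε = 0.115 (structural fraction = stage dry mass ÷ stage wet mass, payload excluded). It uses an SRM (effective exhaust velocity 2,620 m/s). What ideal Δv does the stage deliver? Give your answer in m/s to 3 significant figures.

Δv ≈ 4470 m/s

Stage wet mass = m₀ − payload = 197,200 − 14,800 = 182,400 kg.
Stage dry mass = ε × stage wet mass = 0.115 × 182,400 = 20,976 kg.
Burnout mass m_f = stage dry + payload = 20,976 + 14,800 = 35,776 kg.
Rocket equation: Δv = v_e · ln(197,200/35,776) = 2620.0 × ln(5.512) = 2620.0 × 1.7069 ≈ 4472 m/s.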